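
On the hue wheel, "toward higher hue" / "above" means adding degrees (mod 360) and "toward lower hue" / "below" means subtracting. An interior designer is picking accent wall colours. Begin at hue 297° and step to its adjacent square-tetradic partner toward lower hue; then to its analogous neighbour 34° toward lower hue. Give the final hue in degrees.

173°

−90° (square ↓): 297 − 90 = 207°
−34° (analog 34° ↓): 207 − 34 = 173°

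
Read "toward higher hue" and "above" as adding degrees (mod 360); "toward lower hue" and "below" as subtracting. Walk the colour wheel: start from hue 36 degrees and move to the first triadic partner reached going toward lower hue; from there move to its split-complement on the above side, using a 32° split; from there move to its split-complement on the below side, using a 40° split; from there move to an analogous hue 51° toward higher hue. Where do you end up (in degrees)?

36 − 120 = -84 → -84 + 360 = 276°   (triadic ↓)
276 + 212 = 488 → 488 − 360 = 128°   (split-comp 32° ↑)
128 + 140 = 268°   (split-comp 40° ↓)
268 + 51 = 319°   (analog 51° ↑)

319°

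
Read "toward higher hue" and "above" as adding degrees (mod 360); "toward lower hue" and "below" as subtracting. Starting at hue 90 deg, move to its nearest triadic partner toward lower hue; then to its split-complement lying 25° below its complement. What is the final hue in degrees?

triadic ↓ −120°: 90 − 120 = -30 → -30 + 360 = 330°
split-comp 25° ↓ +155°: 330 + 155 = 485 → 485 − 360 = 125°

125°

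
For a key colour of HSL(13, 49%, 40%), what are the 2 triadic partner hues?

133° and 253°

A triad places three hues 120° apart.
13 + 120 = 133°
13 + 240 = 253°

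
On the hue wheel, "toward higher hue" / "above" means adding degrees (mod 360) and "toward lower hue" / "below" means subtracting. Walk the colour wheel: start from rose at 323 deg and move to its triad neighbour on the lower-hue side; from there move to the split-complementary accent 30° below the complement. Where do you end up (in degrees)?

−120° (triadic ↓): 323 − 120 = 203°
+150° (split-comp 30° ↓): 203 + 150 = 353°

353°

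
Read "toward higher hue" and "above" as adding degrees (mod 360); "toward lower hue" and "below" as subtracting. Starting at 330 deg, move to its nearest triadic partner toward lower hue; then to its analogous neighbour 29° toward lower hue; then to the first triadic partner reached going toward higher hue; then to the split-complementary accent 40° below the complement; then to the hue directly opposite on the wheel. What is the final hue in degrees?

330 − 120 = 210°   (triadic ↓)
210 − 29 = 181°   (analog 29° ↓)
181 + 120 = 301°   (triadic ↑)
301 + 140 = 441 → 441 − 360 = 81°   (split-comp 40° ↓)
81 + 180 = 261°   (complement)

261°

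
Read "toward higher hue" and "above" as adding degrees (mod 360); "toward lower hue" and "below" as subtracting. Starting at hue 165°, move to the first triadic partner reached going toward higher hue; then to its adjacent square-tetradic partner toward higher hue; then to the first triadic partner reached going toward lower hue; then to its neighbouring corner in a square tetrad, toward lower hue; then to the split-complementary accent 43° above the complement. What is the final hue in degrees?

28°

triadic ↑ +120°: 165 + 120 = 285°
square ↑ +90°: 285 + 90 = 375 → 375 − 360 = 15°
triadic ↓ −120°: 15 − 120 = -105 → -105 + 360 = 255°
square ↓ −90°: 255 − 90 = 165°
split-comp 43° ↑ +223°: 165 + 223 = 388 → 388 − 360 = 28°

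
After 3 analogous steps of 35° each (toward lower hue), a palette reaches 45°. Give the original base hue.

150°

3 steps of 35° (toward lower hue) give a net shift of −105°.
Start = end − shift: 45 + 105 = 150°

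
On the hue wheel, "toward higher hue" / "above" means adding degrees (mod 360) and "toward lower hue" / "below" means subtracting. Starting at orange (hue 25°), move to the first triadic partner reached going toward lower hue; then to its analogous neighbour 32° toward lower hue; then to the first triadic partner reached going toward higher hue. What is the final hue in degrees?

−120° (triadic ↓): 25 − 120 = -95 → -95 + 360 = 265°
−32° (analog 32° ↓): 265 − 32 = 233°
+120° (triadic ↑): 233 + 120 = 353°

353°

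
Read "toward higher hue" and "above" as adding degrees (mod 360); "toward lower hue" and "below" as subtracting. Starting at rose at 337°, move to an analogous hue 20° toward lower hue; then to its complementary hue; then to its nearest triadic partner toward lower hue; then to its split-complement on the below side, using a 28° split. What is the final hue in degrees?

−20° (analog 20° ↓): 337 − 20 = 317°
+180° (complement): 317 + 180 = 497 → 497 − 360 = 137°
−120° (triadic ↓): 137 − 120 = 17°
+152° (split-comp 28° ↓): 17 + 152 = 169°

169°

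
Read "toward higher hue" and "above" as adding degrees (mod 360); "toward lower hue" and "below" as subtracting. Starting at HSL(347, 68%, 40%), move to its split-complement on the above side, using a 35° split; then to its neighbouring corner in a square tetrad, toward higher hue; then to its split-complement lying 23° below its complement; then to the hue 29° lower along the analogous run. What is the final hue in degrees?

60°

347 + 215 = 562 → 562 − 360 = 202°   (split-comp 35° ↑)
202 + 90 = 292°   (square ↑)
292 + 157 = 449 → 449 − 360 = 89°   (split-comp 23° ↓)
89 − 29 = 60°   (analog 29° ↓)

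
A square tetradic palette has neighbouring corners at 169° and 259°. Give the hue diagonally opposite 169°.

A square tetradic scheme places four hues 90° apart; opposite corners are 180° apart.
169 + 180 = 349°

349°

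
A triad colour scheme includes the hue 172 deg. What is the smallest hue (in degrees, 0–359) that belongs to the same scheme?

A triad places three hues 120° apart.
The full set through 172° is {52°, 172°, 292°}.

52°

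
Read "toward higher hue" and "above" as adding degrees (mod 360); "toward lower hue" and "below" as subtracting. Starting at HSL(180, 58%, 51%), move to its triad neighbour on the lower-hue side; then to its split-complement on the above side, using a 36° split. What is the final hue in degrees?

276°

180 − 120 = 60°   (triadic ↓)
60 + 216 = 276°   (split-comp 36° ↑)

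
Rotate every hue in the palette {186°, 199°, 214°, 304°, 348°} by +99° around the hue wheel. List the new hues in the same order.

186 + 99 = 285°
199 + 99 = 298°
214 + 99 = 313°
304 + 99 = 403 → 403 − 360 = 43°
348 + 99 = 447 → 447 − 360 = 87°

285°, 298°, 313°, 43°, 87°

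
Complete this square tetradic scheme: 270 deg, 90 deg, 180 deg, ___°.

A square tetradic scheme places four hues every 90°.
The full set through 90° is {0°, 90°, 180°, 270°}.
Given {90°, 180°, 270°}, the missing hue is 0°.

0°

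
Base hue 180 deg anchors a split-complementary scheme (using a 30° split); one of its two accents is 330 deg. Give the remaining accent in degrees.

Split-complementary hues sit 30° either side of the complement.
Complement of the base 180°: 180 + 180 = 360 → 360 − 360 = 0°
The given accent 330° is 30° one side of 0°; the other accent sits 30° the other side: 0 + 30 = 30°

30°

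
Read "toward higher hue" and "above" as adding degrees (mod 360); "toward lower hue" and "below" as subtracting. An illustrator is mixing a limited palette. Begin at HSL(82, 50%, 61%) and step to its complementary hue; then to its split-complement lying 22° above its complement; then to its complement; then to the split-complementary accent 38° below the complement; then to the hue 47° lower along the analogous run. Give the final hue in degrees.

82 + 180 = 262°   (complement)
262 + 202 = 464 → 464 − 360 = 104°   (split-comp 22° ↑)
104 + 180 = 284°   (complement)
284 + 142 = 426 → 426 − 360 = 66°   (split-comp 38° ↓)
66 − 47 = 19°   (analog 47° ↓)

19°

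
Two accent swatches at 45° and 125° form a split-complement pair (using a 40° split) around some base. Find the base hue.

The accents sit 40° either side of the complement, so the complement is their short-arc midpoint on the wheel.
Short-arc midpoint of 45° and 125°: 85°.
Base is 180° from the complement: 85 − 180 = -95 → -95 + 360 = 265°

265°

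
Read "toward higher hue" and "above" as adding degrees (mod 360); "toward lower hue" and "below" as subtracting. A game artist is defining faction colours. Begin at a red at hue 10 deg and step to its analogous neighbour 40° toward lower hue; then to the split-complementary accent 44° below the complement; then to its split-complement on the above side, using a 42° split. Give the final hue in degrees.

−40° (analog 40° ↓): 10 − 40 = -30 → -30 + 360 = 330°
+136° (split-comp 44° ↓): 330 + 136 = 466 → 466 − 360 = 106°
+222° (split-comp 42° ↑): 106 + 222 = 328°

328°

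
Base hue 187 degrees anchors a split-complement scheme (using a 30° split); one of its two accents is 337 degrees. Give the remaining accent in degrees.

Split-complementary hues sit 30° either side of the complement.
Complement of the base 187°: 187 + 180 = 367 → 367 − 360 = 7°
The given accent 337° is 30° one side of 7°; the other accent sits 30° the other side: 7 + 30 = 37°

37°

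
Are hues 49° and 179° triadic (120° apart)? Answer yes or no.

no

Angular distance: |49 − 179| = 130 = 130°.
Triadic (120° apart) requires 120°.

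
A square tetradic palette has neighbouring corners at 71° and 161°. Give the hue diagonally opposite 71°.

A square tetradic scheme places four hues 90° apart; opposite corners are 180° apart.
71 + 180 = 251°

251°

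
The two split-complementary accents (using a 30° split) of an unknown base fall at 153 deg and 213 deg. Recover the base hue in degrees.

The accents sit 30° either side of the complement, so the complement is their short-arc midpoint on the wheel.
Short-arc midpoint of 153° and 213°: 183°.
Base is 180° from the complement: 183 − 180 = 3°

3°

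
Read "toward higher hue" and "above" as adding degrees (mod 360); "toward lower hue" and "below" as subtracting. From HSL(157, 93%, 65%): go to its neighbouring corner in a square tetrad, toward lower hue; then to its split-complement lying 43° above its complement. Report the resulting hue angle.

290°

square ↓ −90°: 157 − 90 = 67°
split-comp 43° ↑ +223°: 67 + 223 = 290°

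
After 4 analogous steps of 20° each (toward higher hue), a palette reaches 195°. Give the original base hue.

115°

4 steps of 20° (toward higher hue) give a net shift of +80°.
Start = end − shift: 195 − 80 = 115°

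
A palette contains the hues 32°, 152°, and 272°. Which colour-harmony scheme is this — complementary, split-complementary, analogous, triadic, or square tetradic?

triadic

Sort the hues: 32°, 152°, 272°.
Successive gaps around the wheel: 120°, 120°, 120°.
Three hues equally spaced 120° apart form a triad.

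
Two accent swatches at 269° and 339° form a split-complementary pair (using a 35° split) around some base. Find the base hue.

124°

The accents sit 35° either side of the complement, so the complement is their short-arc midpoint on the wheel.
Short-arc midpoint of 269° and 339°: 304°.
Base is 180° from the complement: 304 − 180 = 124°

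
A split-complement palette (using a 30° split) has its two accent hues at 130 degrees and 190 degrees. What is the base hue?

340°

The accents sit 30° either side of the complement, so the complement is their short-arc midpoint on the wheel.
Short-arc midpoint of 130° and 190°: 160°.
Base is 180° from the complement: 160 − 180 = -20 → -20 + 360 = 340°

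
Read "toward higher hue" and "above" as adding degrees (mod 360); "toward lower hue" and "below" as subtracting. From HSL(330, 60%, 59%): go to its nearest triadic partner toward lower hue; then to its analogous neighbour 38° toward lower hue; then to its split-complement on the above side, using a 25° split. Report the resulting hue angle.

−120° (triadic ↓): 330 − 120 = 210°
−38° (analog 38° ↓): 210 − 38 = 172°
+205° (split-comp 25° ↑): 172 + 205 = 377 → 377 − 360 = 17°

17°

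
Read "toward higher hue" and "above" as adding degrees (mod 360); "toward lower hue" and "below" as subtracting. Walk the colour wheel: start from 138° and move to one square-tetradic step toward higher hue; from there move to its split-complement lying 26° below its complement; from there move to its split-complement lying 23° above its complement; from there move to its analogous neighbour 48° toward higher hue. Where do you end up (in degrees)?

square ↑ +90°: 138 + 90 = 228°
split-comp 26° ↓ +154°: 228 + 154 = 382 → 382 − 360 = 22°
split-comp 23° ↑ +203°: 22 + 203 = 225°
analog 48° ↑ +48°: 225 + 48 = 273°

273°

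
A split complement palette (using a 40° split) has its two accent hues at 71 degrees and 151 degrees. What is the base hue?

291°

The accents sit 40° either side of the complement, so the complement is their short-arc midpoint on the wheel.
Short-arc midpoint of 71° and 151°: 111°.
Base is 180° from the complement: 111 − 180 = -69 → -69 + 360 = 291°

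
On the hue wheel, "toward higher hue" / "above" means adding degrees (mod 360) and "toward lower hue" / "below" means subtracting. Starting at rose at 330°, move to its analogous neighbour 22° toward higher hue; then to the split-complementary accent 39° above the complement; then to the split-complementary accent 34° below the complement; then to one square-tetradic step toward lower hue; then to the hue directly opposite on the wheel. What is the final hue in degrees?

330 + 22 = 352°   (analog 22° ↑)
352 + 219 = 571 → 571 − 360 = 211°   (split-comp 39° ↑)
211 + 146 = 357°   (split-comp 34° ↓)
357 − 90 = 267°   (square ↓)
267 + 180 = 447 → 447 − 360 = 87°   (complement)

87°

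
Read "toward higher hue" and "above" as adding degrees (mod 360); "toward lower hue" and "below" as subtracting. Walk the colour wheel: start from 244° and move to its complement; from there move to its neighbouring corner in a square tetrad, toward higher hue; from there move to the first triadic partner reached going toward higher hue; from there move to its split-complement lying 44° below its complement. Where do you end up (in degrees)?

244 + 180 = 424 → 424 − 360 = 64°   (complement)
64 + 90 = 154°   (square ↑)
154 + 120 = 274°   (triadic ↑)
274 + 136 = 410 → 410 − 360 = 50°   (split-comp 44° ↓)

50°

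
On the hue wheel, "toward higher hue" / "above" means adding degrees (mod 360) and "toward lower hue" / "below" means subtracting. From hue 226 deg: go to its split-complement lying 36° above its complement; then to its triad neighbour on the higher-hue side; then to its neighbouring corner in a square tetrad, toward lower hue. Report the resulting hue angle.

112°

split-comp 36° ↑ +216°: 226 + 216 = 442 → 442 − 360 = 82°
triadic ↑ +120°: 82 + 120 = 202°
square ↓ −90°: 202 − 90 = 112°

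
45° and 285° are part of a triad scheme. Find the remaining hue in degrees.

165°

A triad places three hues 120° apart.
The full set through 45° is {45°, 165°, 285°}.
Given {45°, 285°}, the missing hue is 165°.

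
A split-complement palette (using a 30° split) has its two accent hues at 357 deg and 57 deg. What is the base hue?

207°

The accents sit 30° either side of the complement, so the complement is their short-arc midpoint on the wheel.
Short-arc midpoint of 357° and 57°: 27°.
Base is 180° from the complement: 27 − 180 = -153 → -153 + 360 = 207°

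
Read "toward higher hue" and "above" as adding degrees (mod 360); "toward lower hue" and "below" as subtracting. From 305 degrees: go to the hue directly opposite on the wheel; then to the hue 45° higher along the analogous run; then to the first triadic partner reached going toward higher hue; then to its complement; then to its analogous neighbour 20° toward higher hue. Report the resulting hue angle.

+180° (complement): 305 + 180 = 485 → 485 − 360 = 125°
+45° (analog 45° ↑): 125 + 45 = 170°
+120° (triadic ↑): 170 + 120 = 290°
+180° (complement): 290 + 180 = 470 → 470 − 360 = 110°
+20° (analog 20° ↑): 110 + 20 = 130°

130°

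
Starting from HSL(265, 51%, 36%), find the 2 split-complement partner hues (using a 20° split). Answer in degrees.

Split-complementary hues sit 20° either side of the complement.
Complement of 265°: 265 + 180 = 445 → 445 − 360 = 85°
85 − 20 = 65°
85 + 20 = 105°

65° and 105°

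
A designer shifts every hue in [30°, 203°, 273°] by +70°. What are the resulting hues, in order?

30 + 70 = 100°
203 + 70 = 273°
273 + 70 = 343°

100°, 273°, 343°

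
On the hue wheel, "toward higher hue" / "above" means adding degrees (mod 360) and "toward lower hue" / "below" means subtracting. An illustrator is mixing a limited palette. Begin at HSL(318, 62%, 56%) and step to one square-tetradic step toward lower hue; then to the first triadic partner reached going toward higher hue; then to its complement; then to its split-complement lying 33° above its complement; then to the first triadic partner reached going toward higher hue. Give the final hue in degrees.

141°

−90° (square ↓): 318 − 90 = 228°
+120° (triadic ↑): 228 + 120 = 348°
+180° (complement): 348 + 180 = 528 → 528 − 360 = 168°
+213° (split-comp 33° ↑): 168 + 213 = 381 → 381 − 360 = 21°
+120° (triadic ↑): 21 + 120 = 141°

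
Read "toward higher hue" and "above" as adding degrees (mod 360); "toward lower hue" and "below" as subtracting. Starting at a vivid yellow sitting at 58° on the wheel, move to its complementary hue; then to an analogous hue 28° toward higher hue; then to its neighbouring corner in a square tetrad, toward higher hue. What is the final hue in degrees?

complement +180°: 58 + 180 = 238°
analog 28° ↑ +28°: 238 + 28 = 266°
square ↑ +90°: 266 + 90 = 356°

356°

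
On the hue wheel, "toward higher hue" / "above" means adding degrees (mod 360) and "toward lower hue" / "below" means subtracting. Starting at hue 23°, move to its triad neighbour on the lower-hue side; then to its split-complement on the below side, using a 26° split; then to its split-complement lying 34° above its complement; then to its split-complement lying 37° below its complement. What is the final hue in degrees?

54°

−120° (triadic ↓): 23 − 120 = -97 → -97 + 360 = 263°
+154° (split-comp 26° ↓): 263 + 154 = 417 → 417 − 360 = 57°
+214° (split-comp 34° ↑): 57 + 214 = 271°
+143° (split-comp 37° ↓): 271 + 143 = 414 → 414 − 360 = 54°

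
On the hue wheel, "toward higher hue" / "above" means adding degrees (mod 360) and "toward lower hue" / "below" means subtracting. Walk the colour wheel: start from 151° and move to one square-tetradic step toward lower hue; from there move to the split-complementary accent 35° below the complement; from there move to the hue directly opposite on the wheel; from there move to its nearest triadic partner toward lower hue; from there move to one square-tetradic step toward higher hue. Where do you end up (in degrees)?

square ↓ −90°: 151 − 90 = 61°
split-comp 35° ↓ +145°: 61 + 145 = 206°
complement +180°: 206 + 180 = 386 → 386 − 360 = 26°
triadic ↓ −120°: 26 − 120 = -94 → -94 + 360 = 266°
square ↑ +90°: 266 + 90 = 356°

356°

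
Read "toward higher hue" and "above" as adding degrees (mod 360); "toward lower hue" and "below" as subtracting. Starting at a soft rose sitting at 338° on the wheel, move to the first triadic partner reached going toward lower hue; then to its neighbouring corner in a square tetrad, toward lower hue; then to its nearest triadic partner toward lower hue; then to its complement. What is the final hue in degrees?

188°

338 − 120 = 218°   (triadic ↓)
218 − 90 = 128°   (square ↓)
128 − 120 = 8°   (triadic ↓)
8 + 180 = 188°   (complement)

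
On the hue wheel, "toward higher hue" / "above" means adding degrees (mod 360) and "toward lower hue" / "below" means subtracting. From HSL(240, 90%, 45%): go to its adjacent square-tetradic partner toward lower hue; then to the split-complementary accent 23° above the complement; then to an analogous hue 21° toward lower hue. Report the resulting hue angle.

240 − 90 = 150°   (square ↓)
150 + 203 = 353°   (split-comp 23° ↑)
353 − 21 = 332°   (analog 21° ↓)

332°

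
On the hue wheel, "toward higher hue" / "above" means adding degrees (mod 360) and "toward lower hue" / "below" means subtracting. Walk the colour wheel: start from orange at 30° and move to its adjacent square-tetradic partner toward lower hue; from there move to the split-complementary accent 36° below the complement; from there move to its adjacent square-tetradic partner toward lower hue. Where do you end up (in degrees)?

354°

square ↓ −90°: 30 − 90 = -60 → -60 + 360 = 300°
split-comp 36° ↓ +144°: 300 + 144 = 444 → 444 − 360 = 84°
square ↓ −90°: 84 − 90 = -6 → -6 + 360 = 354°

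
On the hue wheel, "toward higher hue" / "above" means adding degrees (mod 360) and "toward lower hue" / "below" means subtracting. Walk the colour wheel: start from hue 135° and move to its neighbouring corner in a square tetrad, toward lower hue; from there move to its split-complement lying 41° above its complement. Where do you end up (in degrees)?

266°

−90° (square ↓): 135 − 90 = 45°
+221° (split-comp 41° ↑): 45 + 221 = 266°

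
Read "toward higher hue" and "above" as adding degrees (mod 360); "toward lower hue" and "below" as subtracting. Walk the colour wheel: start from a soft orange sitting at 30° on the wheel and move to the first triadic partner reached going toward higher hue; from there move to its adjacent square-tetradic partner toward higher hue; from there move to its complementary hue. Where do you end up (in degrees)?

+120° (triadic ↑): 30 + 120 = 150°
+90° (square ↑): 150 + 90 = 240°
+180° (complement): 240 + 180 = 420 → 420 − 360 = 60°

60°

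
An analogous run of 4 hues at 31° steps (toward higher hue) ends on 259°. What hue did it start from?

3 steps of 31° (toward higher hue) give a net shift of +93°.
Start = end − shift: 259 − 93 = 166°

166°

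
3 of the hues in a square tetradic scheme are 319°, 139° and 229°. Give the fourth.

49°

A square tetradic scheme places four hues every 90°.
The full set through 139° is {49°, 139°, 229°, 319°}.
Given {139°, 229°, 319°}, the missing hue is 49°.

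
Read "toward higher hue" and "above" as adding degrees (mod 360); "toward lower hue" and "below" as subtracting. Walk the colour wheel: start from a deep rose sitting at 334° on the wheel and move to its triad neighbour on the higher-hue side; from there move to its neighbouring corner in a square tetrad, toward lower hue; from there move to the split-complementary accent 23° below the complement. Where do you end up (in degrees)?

161°

+120° (triadic ↑): 334 + 120 = 454 → 454 − 360 = 94°
−90° (square ↓): 94 − 90 = 4°
+157° (split-comp 23° ↓): 4 + 157 = 161°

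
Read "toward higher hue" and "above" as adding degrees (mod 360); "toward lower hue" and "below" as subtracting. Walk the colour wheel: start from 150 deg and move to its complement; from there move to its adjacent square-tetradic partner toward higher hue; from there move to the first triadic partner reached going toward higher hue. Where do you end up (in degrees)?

180°

+180° (complement): 150 + 180 = 330°
+90° (square ↑): 330 + 90 = 420 → 420 − 360 = 60°
+120° (triadic ↑): 60 + 120 = 180°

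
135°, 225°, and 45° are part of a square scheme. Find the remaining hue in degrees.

A square tetradic scheme places four hues every 90°.
The full set through 45° is {45°, 135°, 225°, 315°}.
Given {45°, 135°, 225°}, the missing hue is 315°.

315°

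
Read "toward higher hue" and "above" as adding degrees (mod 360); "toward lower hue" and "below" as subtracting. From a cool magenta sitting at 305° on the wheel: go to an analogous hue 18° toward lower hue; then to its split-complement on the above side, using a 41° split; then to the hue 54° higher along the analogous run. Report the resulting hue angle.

−18° (analog 18° ↓): 305 − 18 = 287°
+221° (split-comp 41° ↑): 287 + 221 = 508 → 508 − 360 = 148°
+54° (analog 54° ↑): 148 + 54 = 202°

202°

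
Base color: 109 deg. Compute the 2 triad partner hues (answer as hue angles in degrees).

229° and 349°

109 + 120 = 229°
109 + 240 = 349°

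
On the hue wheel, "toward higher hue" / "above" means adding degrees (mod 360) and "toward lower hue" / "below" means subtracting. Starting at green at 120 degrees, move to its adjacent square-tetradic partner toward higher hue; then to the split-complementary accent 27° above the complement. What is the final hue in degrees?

+90° (square ↑): 120 + 90 = 210°
+207° (split-comp 27° ↑): 210 + 207 = 417 → 417 − 360 = 57°

57°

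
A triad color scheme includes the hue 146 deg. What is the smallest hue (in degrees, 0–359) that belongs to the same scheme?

A triad places three hues 120° apart.
The full set through 146° is {26°, 146°, 266°}.

26°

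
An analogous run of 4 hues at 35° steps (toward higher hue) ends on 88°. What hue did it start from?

343°

3 steps of 35° (toward higher hue) give a net shift of +105°.
Start = end − shift: 88 − 105 = -17 → -17 + 360 = 343°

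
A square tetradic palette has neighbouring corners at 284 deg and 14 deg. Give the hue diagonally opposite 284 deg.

A square tetradic scheme places four hues 90° apart; opposite corners are 180° apart.
284 + 180 = 464 → 464 − 360 = 104°

104°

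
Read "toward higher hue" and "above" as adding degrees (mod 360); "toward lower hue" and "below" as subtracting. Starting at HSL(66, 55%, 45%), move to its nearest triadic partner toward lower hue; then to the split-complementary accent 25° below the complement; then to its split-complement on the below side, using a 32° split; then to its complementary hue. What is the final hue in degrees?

66 − 120 = -54 → -54 + 360 = 306°   (triadic ↓)
306 + 155 = 461 → 461 − 360 = 101°   (split-comp 25° ↓)
101 + 148 = 249°   (split-comp 32° ↓)
249 + 180 = 429 → 429 − 360 = 69°   (complement)

69°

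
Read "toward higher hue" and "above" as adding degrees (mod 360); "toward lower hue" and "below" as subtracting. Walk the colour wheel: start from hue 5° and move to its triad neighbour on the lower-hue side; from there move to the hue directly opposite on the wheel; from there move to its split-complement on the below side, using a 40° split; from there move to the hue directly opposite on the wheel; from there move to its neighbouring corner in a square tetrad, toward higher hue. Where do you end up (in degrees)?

5 − 120 = -115 → -115 + 360 = 245°   (triadic ↓)
245 + 180 = 425 → 425 − 360 = 65°   (complement)
65 + 140 = 205°   (split-comp 40° ↓)
205 + 180 = 385 → 385 − 360 = 25°   (complement)
25 + 90 = 115°   (square ↑)

115°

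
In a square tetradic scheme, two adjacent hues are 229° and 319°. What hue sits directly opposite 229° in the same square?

49°

A square tetradic scheme places four hues 90° apart; opposite corners are 180° apart.
229 + 180 = 409 → 409 − 360 = 49°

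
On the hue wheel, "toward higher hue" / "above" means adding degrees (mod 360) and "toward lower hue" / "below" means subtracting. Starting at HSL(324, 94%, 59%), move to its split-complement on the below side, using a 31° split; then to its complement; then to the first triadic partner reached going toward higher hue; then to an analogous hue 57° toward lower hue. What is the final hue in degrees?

split-comp 31° ↓ +149°: 324 + 149 = 473 → 473 − 360 = 113°
complement +180°: 113 + 180 = 293°
triadic ↑ +120°: 293 + 120 = 413 → 413 − 360 = 53°
analog 57° ↓ −57°: 53 − 57 = -4 → -4 + 360 = 356°

356°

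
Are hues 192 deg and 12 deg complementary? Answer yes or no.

yes

Angular distance: |192 − 12| = 180 = 180°.
Complementary requires 180°.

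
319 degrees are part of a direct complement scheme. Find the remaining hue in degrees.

139°

The complement sits 180° across the wheel.
The full set through 319° is {139°, 319°}.
Given {319°}, the missing hue is 139°.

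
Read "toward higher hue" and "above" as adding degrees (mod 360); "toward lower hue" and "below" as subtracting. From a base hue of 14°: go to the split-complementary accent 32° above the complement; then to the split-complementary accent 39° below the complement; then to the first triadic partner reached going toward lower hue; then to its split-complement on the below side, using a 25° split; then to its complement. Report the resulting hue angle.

222°

+212° (split-comp 32° ↑): 14 + 212 = 226°
+141° (split-comp 39° ↓): 226 + 141 = 367 → 367 − 360 = 7°
−120° (triadic ↓): 7 − 120 = -113 → -113 + 360 = 247°
+155° (split-comp 25° ↓): 247 + 155 = 402 → 402 − 360 = 42°
+180° (complement): 42 + 180 = 222°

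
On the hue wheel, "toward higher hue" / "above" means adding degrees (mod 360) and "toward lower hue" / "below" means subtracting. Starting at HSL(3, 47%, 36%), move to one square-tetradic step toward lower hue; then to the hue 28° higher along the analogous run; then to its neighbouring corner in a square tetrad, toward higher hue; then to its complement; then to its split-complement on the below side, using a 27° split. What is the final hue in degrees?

4°

square ↓ −90°: 3 − 90 = -87 → -87 + 360 = 273°
analog 28° ↑ +28°: 273 + 28 = 301°
square ↑ +90°: 301 + 90 = 391 → 391 − 360 = 31°
complement +180°: 31 + 180 = 211°
split-comp 27° ↓ +153°: 211 + 153 = 364 → 364 − 360 = 4°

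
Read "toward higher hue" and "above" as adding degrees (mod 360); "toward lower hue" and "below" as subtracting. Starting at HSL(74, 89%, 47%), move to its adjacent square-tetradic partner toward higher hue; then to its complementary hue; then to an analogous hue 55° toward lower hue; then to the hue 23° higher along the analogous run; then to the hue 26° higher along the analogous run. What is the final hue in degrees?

338°

+90° (square ↑): 74 + 90 = 164°
+180° (complement): 164 + 180 = 344°
−55° (analog 55° ↓): 344 − 55 = 289°
+23° (analog 23° ↑): 289 + 23 = 312°
+26° (analog 26° ↑): 312 + 26 = 338°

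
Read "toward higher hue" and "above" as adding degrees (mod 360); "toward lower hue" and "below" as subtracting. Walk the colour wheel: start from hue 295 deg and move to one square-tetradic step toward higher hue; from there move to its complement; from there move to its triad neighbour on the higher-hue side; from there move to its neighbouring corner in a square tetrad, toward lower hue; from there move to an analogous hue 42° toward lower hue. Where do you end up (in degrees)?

193°

295 + 90 = 385 → 385 − 360 = 25°   (square ↑)
25 + 180 = 205°   (complement)
205 + 120 = 325°   (triadic ↑)
325 − 90 = 235°   (square ↓)
235 − 42 = 193°   (analog 42° ↓)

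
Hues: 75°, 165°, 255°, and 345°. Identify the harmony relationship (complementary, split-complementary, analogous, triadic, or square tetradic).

Sort the hues: 75°, 165°, 255°, 345°.
Successive gaps around the wheel: 90°, 90°, 90°, 90°.
Four hues every 90° form a square tetradic scheme.

square tetradic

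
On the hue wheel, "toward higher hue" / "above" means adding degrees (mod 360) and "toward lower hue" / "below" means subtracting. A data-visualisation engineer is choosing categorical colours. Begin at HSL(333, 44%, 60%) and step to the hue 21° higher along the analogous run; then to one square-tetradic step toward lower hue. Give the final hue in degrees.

264°

+21° (analog 21° ↑): 333 + 21 = 354°
−90° (square ↓): 354 − 90 = 264°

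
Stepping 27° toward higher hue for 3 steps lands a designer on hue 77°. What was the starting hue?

356°

3 steps of 27° (toward higher hue) give a net shift of +81°.
Start = end − shift: 77 − 81 = -4 → -4 + 360 = 356°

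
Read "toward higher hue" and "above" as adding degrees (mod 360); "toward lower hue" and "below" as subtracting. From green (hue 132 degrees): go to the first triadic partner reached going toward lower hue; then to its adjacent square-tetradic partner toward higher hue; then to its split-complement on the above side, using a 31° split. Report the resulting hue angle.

313°

132 − 120 = 12°   (triadic ↓)
12 + 90 = 102°   (square ↑)
102 + 211 = 313°   (split-comp 31° ↑)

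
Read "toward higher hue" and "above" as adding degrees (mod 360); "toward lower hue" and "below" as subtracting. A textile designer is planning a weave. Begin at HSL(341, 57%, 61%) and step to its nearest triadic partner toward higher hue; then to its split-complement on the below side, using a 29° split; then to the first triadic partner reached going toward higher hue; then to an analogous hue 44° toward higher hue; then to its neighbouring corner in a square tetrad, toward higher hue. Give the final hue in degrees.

341 + 120 = 461 → 461 − 360 = 101°   (triadic ↑)
101 + 151 = 252°   (split-comp 29° ↓)
252 + 120 = 372 → 372 − 360 = 12°   (triadic ↑)
12 + 44 = 56°   (analog 44° ↑)
56 + 90 = 146°   (square ↑)

146°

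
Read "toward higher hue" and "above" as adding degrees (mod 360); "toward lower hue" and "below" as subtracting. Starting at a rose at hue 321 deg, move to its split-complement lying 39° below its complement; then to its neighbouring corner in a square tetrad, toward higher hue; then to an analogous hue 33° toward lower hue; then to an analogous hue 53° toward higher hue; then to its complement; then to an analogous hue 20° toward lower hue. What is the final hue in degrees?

12°

+141° (split-comp 39° ↓): 321 + 141 = 462 → 462 − 360 = 102°
+90° (square ↑): 102 + 90 = 192°
−33° (analog 33° ↓): 192 − 33 = 159°
+53° (analog 53° ↑): 159 + 53 = 212°
+180° (complement): 212 + 180 = 392 → 392 − 360 = 32°
−20° (analog 20° ↓): 32 − 20 = 12°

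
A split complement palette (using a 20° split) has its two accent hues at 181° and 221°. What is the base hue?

21°

The accents sit 20° either side of the complement, so the complement is their short-arc midpoint on the wheel.
Short-arc midpoint of 181° and 221°: 201°.
Base is 180° from the complement: 201 − 180 = 21°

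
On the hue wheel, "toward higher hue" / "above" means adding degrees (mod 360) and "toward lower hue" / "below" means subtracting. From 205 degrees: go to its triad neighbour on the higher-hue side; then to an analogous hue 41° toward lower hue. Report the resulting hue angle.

284°

205 + 120 = 325°   (triadic ↑)
325 − 41 = 284°   (analog 41° ↓)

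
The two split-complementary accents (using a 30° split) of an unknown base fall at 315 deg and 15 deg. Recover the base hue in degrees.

165°

The accents sit 30° either side of the complement, so the complement is their short-arc midpoint on the wheel.
Short-arc midpoint of 315° and 15°: 345°.
Base is 180° from the complement: 345 − 180 = 165°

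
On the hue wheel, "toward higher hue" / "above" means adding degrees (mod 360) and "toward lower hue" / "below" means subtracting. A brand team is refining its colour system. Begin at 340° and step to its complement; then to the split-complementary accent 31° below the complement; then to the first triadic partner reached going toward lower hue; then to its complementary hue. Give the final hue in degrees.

9°

+180° (complement): 340 + 180 = 520 → 520 − 360 = 160°
+149° (split-comp 31° ↓): 160 + 149 = 309°
−120° (triadic ↓): 309 − 120 = 189°
+180° (complement): 189 + 180 = 369 → 369 − 360 = 9°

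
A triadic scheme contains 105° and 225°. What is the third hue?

A triad spaces three hues 120° apart.
The full set is {105°, 225°, 345°}.

345°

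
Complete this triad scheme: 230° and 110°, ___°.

350°

A triad places three hues 120° apart.
The full set through 110° is {110°, 230°, 350°}.
Given {110°, 230°}, the missing hue is 350°.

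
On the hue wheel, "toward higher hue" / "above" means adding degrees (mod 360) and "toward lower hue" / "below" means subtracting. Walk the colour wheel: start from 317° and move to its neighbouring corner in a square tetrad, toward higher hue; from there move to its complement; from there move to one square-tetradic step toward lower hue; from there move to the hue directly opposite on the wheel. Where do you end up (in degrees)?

317 + 90 = 407 → 407 − 360 = 47°   (square ↑)
47 + 180 = 227°   (complement)
227 − 90 = 137°   (square ↓)
137 + 180 = 317°   (complement)

317°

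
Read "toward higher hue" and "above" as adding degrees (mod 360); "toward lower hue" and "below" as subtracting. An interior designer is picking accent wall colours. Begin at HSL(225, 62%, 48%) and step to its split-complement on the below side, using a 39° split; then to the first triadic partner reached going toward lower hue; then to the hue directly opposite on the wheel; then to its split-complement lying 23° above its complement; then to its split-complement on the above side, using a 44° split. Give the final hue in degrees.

split-comp 39° ↓ +141°: 225 + 141 = 366 → 366 − 360 = 6°
triadic ↓ −120°: 6 − 120 = -114 → -114 + 360 = 246°
complement +180°: 246 + 180 = 426 → 426 − 360 = 66°
split-comp 23° ↑ +203°: 66 + 203 = 269°
split-comp 44° ↑ +224°: 269 + 224 = 493 → 493 − 360 = 133°

133°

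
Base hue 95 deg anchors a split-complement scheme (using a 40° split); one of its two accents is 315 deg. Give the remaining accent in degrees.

Split-complementary hues sit 40° either side of the complement.
Complement of the base 95°: 95 + 180 = 275°
The given accent 315° is 40° one side of 275°; the other accent sits 40° the other side: 275 − 40 = 235°

235°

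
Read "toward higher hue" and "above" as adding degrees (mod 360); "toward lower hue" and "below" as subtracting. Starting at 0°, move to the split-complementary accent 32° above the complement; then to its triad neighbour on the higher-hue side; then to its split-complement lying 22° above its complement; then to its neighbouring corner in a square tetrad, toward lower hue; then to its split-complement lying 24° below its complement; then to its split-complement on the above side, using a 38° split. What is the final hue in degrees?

98°

+212° (split-comp 32° ↑): 0 + 212 = 212°
+120° (triadic ↑): 212 + 120 = 332°
+202° (split-comp 22° ↑): 332 + 202 = 534 → 534 − 360 = 174°
−90° (square ↓): 174 − 90 = 84°
+156° (split-comp 24° ↓): 84 + 156 = 240°
+218° (split-comp 38° ↑): 240 + 218 = 458 → 458 − 360 = 98°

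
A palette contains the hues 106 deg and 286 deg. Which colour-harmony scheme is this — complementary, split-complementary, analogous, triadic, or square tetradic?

Sort the hues: 106°, 286°.
Successive gaps around the wheel: 180°, 180°.
Two hues 180° apart are complementary.

complementary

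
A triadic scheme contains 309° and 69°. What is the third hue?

A triad spaces three hues 120° apart.
The full set is {69°, 189°, 309°}.

189°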